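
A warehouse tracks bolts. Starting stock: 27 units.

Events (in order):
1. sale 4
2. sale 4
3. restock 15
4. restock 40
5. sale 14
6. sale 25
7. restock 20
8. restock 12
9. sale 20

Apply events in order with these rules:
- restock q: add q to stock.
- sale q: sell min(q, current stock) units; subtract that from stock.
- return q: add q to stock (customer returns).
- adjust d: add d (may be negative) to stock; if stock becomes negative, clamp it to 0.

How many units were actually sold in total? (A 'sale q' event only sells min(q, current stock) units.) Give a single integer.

Processing events:
Start: stock = 27
  Event 1 (sale 4): sell min(4,27)=4. stock: 27 - 4 = 23. total_sold = 4
  Event 2 (sale 4): sell min(4,23)=4. stock: 23 - 4 = 19. total_sold = 8
  Event 3 (restock 15): 19 + 15 = 34
  Event 4 (restock 40): 34 + 40 = 74
  Event 5 (sale 14): sell min(14,74)=14. stock: 74 - 14 = 60. total_sold = 22
  Event 6 (sale 25): sell min(25,60)=25. stock: 60 - 25 = 35. total_sold = 47
  Event 7 (restock 20): 35 + 20 = 55
  Event 8 (restock 12): 55 + 12 = 67
  Event 9 (sale 20): sell min(20,67)=20. stock: 67 - 20 = 47. total_sold = 67
Final: stock = 47, total_sold = 67

Answer: 67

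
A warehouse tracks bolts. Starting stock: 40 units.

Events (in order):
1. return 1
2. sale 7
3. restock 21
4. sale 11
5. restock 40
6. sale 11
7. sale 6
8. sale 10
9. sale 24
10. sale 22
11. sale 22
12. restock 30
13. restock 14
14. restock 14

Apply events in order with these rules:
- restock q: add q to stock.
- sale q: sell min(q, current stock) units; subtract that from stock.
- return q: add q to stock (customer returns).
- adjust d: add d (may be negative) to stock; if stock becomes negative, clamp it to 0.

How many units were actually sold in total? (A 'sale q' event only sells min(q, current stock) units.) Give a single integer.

Answer: 102

Derivation:
Processing events:
Start: stock = 40
  Event 1 (return 1): 40 + 1 = 41
  Event 2 (sale 7): sell min(7,41)=7. stock: 41 - 7 = 34. total_sold = 7
  Event 3 (restock 21): 34 + 21 = 55
  Event 4 (sale 11): sell min(11,55)=11. stock: 55 - 11 = 44. total_sold = 18
  Event 5 (restock 40): 44 + 40 = 84
  Event 6 (sale 11): sell min(11,84)=11. stock: 84 - 11 = 73. total_sold = 29
  Event 7 (sale 6): sell min(6,73)=6. stock: 73 - 6 = 67. total_sold = 35
  Event 8 (sale 10): sell min(10,67)=10. stock: 67 - 10 = 57. total_sold = 45
  Event 9 (sale 24): sell min(24,57)=24. stock: 57 - 24 = 33. total_sold = 69
  Event 10 (sale 22): sell min(22,33)=22. stock: 33 - 22 = 11. total_sold = 91
  Event 11 (sale 22): sell min(22,11)=11. stock: 11 - 11 = 0. total_sold = 102
  Event 12 (restock 30): 0 + 30 = 30
  Event 13 (restock 14): 30 + 14 = 44
  Event 14 (restock 14): 44 + 14 = 58
Final: stock = 58, total_sold = 102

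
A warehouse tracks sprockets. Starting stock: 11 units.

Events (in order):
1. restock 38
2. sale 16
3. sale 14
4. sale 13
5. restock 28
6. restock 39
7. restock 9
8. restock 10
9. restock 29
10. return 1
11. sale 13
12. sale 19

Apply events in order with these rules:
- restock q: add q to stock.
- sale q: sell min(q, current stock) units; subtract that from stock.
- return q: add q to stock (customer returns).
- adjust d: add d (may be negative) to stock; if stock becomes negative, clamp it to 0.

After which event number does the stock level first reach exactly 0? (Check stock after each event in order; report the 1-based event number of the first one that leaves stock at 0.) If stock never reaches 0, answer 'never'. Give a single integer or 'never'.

Processing events:
Start: stock = 11
  Event 1 (restock 38): 11 + 38 = 49
  Event 2 (sale 16): sell min(16,49)=16. stock: 49 - 16 = 33. total_sold = 16
  Event 3 (sale 14): sell min(14,33)=14. stock: 33 - 14 = 19. total_sold = 30
  Event 4 (sale 13): sell min(13,19)=13. stock: 19 - 13 = 6. total_sold = 43
  Event 5 (restock 28): 6 + 28 = 34
  Event 6 (restock 39): 34 + 39 = 73
  Event 7 (restock 9): 73 + 9 = 82
  Event 8 (restock 10): 82 + 10 = 92
  Event 9 (restock 29): 92 + 29 = 121
  Event 10 (return 1): 121 + 1 = 122
  Event 11 (sale 13): sell min(13,122)=13. stock: 122 - 13 = 109. total_sold = 56
  Event 12 (sale 19): sell min(19,109)=19. stock: 109 - 19 = 90. total_sold = 75
Final: stock = 90, total_sold = 75

Stock never reaches 0.

Answer: never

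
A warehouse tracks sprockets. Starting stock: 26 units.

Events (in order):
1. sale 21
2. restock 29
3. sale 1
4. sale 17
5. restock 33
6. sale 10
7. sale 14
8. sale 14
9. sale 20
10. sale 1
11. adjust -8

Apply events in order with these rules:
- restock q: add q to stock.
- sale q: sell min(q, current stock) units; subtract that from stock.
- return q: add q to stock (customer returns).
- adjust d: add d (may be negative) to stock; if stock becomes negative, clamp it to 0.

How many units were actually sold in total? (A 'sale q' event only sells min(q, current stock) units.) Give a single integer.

Processing events:
Start: stock = 26
  Event 1 (sale 21): sell min(21,26)=21. stock: 26 - 21 = 5. total_sold = 21
  Event 2 (restock 29): 5 + 29 = 34
  Event 3 (sale 1): sell min(1,34)=1. stock: 34 - 1 = 33. total_sold = 22
  Event 4 (sale 17): sell min(17,33)=17. stock: 33 - 17 = 16. total_sold = 39
  Event 5 (restock 33): 16 + 33 = 49
  Event 6 (sale 10): sell min(10,49)=10. stock: 49 - 10 = 39. total_sold = 49
  Event 7 (sale 14): sell min(14,39)=14. stock: 39 - 14 = 25. total_sold = 63
  Event 8 (sale 14): sell min(14,25)=14. stock: 25 - 14 = 11. total_sold = 77
  Event 9 (sale 20): sell min(20,11)=11. stock: 11 - 11 = 0. total_sold = 88
  Event 10 (sale 1): sell min(1,0)=0. stock: 0 - 0 = 0. total_sold = 88
  Event 11 (adjust -8): 0 + -8 = 0 (clamped to 0)
Final: stock = 0, total_sold = 88

Answer: 88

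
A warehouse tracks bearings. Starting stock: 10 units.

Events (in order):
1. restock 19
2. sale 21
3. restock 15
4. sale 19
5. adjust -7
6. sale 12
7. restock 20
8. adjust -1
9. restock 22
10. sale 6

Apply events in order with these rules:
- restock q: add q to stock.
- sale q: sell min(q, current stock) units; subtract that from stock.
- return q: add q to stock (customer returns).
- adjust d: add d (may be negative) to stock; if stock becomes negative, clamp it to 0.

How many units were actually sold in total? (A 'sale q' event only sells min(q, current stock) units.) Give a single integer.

Answer: 46

Derivation:
Processing events:
Start: stock = 10
  Event 1 (restock 19): 10 + 19 = 29
  Event 2 (sale 21): sell min(21,29)=21. stock: 29 - 21 = 8. total_sold = 21
  Event 3 (restock 15): 8 + 15 = 23
  Event 4 (sale 19): sell min(19,23)=19. stock: 23 - 19 = 4. total_sold = 40
  Event 5 (adjust -7): 4 + -7 = 0 (clamped to 0)
  Event 6 (sale 12): sell min(12,0)=0. stock: 0 - 0 = 0. total_sold = 40
  Event 7 (restock 20): 0 + 20 = 20
  Event 8 (adjust -1): 20 + -1 = 19
  Event 9 (restock 22): 19 + 22 = 41
  Event 10 (sale 6): sell min(6,41)=6. stock: 41 - 6 = 35. total_sold = 46
Final: stock = 35, total_sold = 46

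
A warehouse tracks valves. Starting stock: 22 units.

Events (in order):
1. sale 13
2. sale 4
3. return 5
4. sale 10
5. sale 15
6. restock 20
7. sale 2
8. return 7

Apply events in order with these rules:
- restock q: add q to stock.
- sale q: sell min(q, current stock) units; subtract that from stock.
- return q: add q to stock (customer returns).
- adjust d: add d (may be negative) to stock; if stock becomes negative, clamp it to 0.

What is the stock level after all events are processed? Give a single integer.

Answer: 25

Derivation:
Processing events:
Start: stock = 22
  Event 1 (sale 13): sell min(13,22)=13. stock: 22 - 13 = 9. total_sold = 13
  Event 2 (sale 4): sell min(4,9)=4. stock: 9 - 4 = 5. total_sold = 17
  Event 3 (return 5): 5 + 5 = 10
  Event 4 (sale 10): sell min(10,10)=10. stock: 10 - 10 = 0. total_sold = 27
  Event 5 (sale 15): sell min(15,0)=0. stock: 0 - 0 = 0. total_sold = 27
  Event 6 (restock 20): 0 + 20 = 20
  Event 7 (sale 2): sell min(2,20)=2. stock: 20 - 2 = 18. total_sold = 29
  Event 8 (return 7): 18 + 7 = 25
Final: stock = 25, total_sold = 29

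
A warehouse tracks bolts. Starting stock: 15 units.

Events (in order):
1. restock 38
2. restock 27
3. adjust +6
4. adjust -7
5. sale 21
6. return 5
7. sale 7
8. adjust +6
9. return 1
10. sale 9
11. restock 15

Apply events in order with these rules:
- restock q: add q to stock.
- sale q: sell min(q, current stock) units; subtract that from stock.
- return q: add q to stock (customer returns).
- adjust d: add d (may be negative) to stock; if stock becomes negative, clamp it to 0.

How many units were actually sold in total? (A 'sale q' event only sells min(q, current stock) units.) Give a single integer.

Answer: 37

Derivation:
Processing events:
Start: stock = 15
  Event 1 (restock 38): 15 + 38 = 53
  Event 2 (restock 27): 53 + 27 = 80
  Event 3 (adjust +6): 80 + 6 = 86
  Event 4 (adjust -7): 86 + -7 = 79
  Event 5 (sale 21): sell min(21,79)=21. stock: 79 - 21 = 58. total_sold = 21
  Event 6 (return 5): 58 + 5 = 63
  Event 7 (sale 7): sell min(7,63)=7. stock: 63 - 7 = 56. total_sold = 28
  Event 8 (adjust +6): 56 + 6 = 62
  Event 9 (return 1): 62 + 1 = 63
  Event 10 (sale 9): sell min(9,63)=9. stock: 63 - 9 = 54. total_sold = 37
  Event 11 (restock 15): 54 + 15 = 69
Final: stock = 69, total_sold = 37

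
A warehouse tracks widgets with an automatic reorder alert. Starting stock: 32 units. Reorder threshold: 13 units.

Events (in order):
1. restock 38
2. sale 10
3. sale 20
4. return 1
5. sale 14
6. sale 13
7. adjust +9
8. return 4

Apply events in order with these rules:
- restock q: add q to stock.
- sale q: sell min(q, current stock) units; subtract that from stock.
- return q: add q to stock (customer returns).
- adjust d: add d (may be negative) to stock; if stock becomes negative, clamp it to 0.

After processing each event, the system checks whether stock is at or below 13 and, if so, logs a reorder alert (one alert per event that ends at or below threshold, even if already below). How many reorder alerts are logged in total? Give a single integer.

Answer: 0

Derivation:
Processing events:
Start: stock = 32
  Event 1 (restock 38): 32 + 38 = 70
  Event 2 (sale 10): sell min(10,70)=10. stock: 70 - 10 = 60. total_sold = 10
  Event 3 (sale 20): sell min(20,60)=20. stock: 60 - 20 = 40. total_sold = 30
  Event 4 (return 1): 40 + 1 = 41
  Event 5 (sale 14): sell min(14,41)=14. stock: 41 - 14 = 27. total_sold = 44
  Event 6 (sale 13): sell min(13,27)=13. stock: 27 - 13 = 14. total_sold = 57
  Event 7 (adjust +9): 14 + 9 = 23
  Event 8 (return 4): 23 + 4 = 27
Final: stock = 27, total_sold = 57

Checking against threshold 13:
  After event 1: stock=70 > 13
  After event 2: stock=60 > 13
  After event 3: stock=40 > 13
  After event 4: stock=41 > 13
  After event 5: stock=27 > 13
  After event 6: stock=14 > 13
  After event 7: stock=23 > 13
  After event 8: stock=27 > 13
Alert events: []. Count = 0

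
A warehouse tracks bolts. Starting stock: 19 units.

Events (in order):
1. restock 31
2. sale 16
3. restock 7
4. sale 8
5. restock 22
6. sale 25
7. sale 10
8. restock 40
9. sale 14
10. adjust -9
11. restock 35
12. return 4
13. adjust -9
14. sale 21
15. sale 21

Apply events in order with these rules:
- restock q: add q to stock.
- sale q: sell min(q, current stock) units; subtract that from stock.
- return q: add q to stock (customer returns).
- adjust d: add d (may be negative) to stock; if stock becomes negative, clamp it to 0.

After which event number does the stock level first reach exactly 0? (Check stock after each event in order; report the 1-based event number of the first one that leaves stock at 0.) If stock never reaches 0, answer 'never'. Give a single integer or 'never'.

Processing events:
Start: stock = 19
  Event 1 (restock 31): 19 + 31 = 50
  Event 2 (sale 16): sell min(16,50)=16. stock: 50 - 16 = 34. total_sold = 16
  Event 3 (restock 7): 34 + 7 = 41
  Event 4 (sale 8): sell min(8,41)=8. stock: 41 - 8 = 33. total_sold = 24
  Event 5 (restock 22): 33 + 22 = 55
  Event 6 (sale 25): sell min(25,55)=25. stock: 55 - 25 = 30. total_sold = 49
  Event 7 (sale 10): sell min(10,30)=10. stock: 30 - 10 = 20. total_sold = 59
  Event 8 (restock 40): 20 + 40 = 60
  Event 9 (sale 14): sell min(14,60)=14. stock: 60 - 14 = 46. total_sold = 73
  Event 10 (adjust -9): 46 + -9 = 37
  Event 11 (restock 35): 37 + 35 = 72
  Event 12 (return 4): 72 + 4 = 76
  Event 13 (adjust -9): 76 + -9 = 67
  Event 14 (sale 21): sell min(21,67)=21. stock: 67 - 21 = 46. total_sold = 94
  Event 15 (sale 21): sell min(21,46)=21. stock: 46 - 21 = 25. total_sold = 115
Final: stock = 25, total_sold = 115

Stock never reaches 0.

Answer: never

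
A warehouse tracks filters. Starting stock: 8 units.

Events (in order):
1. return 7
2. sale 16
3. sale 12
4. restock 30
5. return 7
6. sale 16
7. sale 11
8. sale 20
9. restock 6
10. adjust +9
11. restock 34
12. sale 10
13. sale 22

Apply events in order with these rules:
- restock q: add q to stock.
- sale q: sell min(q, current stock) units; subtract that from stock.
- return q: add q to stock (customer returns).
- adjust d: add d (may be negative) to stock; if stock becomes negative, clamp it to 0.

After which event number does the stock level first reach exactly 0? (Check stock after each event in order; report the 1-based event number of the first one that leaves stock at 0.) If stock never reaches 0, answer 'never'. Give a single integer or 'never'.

Answer: 2

Derivation:
Processing events:
Start: stock = 8
  Event 1 (return 7): 8 + 7 = 15
  Event 2 (sale 16): sell min(16,15)=15. stock: 15 - 15 = 0. total_sold = 15
  Event 3 (sale 12): sell min(12,0)=0. stock: 0 - 0 = 0. total_sold = 15
  Event 4 (restock 30): 0 + 30 = 30
  Event 5 (return 7): 30 + 7 = 37
  Event 6 (sale 16): sell min(16,37)=16. stock: 37 - 16 = 21. total_sold = 31
  Event 7 (sale 11): sell min(11,21)=11. stock: 21 - 11 = 10. total_sold = 42
  Event 8 (sale 20): sell min(20,10)=10. stock: 10 - 10 = 0. total_sold = 52
  Event 9 (restock 6): 0 + 6 = 6
  Event 10 (adjust +9): 6 + 9 = 15
  Event 11 (restock 34): 15 + 34 = 49
  Event 12 (sale 10): sell min(10,49)=10. stock: 49 - 10 = 39. total_sold = 62
  Event 13 (sale 22): sell min(22,39)=22. stock: 39 - 22 = 17. total_sold = 84
Final: stock = 17, total_sold = 84

First zero at event 2.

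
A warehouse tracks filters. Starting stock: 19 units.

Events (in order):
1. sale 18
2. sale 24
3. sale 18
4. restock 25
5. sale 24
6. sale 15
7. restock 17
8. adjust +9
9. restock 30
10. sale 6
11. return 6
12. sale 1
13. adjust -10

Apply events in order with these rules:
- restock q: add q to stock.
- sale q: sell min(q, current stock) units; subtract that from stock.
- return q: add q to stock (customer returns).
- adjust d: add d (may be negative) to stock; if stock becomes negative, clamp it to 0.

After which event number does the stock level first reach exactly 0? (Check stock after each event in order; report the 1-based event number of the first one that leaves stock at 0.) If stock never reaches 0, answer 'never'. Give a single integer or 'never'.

Answer: 2

Derivation:
Processing events:
Start: stock = 19
  Event 1 (sale 18): sell min(18,19)=18. stock: 19 - 18 = 1. total_sold = 18
  Event 2 (sale 24): sell min(24,1)=1. stock: 1 - 1 = 0. total_sold = 19
  Event 3 (sale 18): sell min(18,0)=0. stock: 0 - 0 = 0. total_sold = 19
  Event 4 (restock 25): 0 + 25 = 25
  Event 5 (sale 24): sell min(24,25)=24. stock: 25 - 24 = 1. total_sold = 43
  Event 6 (sale 15): sell min(15,1)=1. stock: 1 - 1 = 0. total_sold = 44
  Event 7 (restock 17): 0 + 17 = 17
  Event 8 (adjust +9): 17 + 9 = 26
  Event 9 (restock 30): 26 + 30 = 56
  Event 10 (sale 6): sell min(6,56)=6. stock: 56 - 6 = 50. total_sold = 50
  Event 11 (return 6): 50 + 6 = 56
  Event 12 (sale 1): sell min(1,56)=1. stock: 56 - 1 = 55. total_sold = 51
  Event 13 (adjust -10): 55 + -10 = 45
Final: stock = 45, total_sold = 51

First zero at event 2.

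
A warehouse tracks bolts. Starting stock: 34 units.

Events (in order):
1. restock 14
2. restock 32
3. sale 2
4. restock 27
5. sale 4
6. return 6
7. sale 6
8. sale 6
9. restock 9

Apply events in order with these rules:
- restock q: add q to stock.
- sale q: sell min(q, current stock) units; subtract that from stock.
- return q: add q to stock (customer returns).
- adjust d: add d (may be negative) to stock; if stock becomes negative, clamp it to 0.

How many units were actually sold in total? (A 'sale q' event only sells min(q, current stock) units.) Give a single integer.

Answer: 18

Derivation:
Processing events:
Start: stock = 34
  Event 1 (restock 14): 34 + 14 = 48
  Event 2 (restock 32): 48 + 32 = 80
  Event 3 (sale 2): sell min(2,80)=2. stock: 80 - 2 = 78. total_sold = 2
  Event 4 (restock 27): 78 + 27 = 105
  Event 5 (sale 4): sell min(4,105)=4. stock: 105 - 4 = 101. total_sold = 6
  Event 6 (return 6): 101 + 6 = 107
  Event 7 (sale 6): sell min(6,107)=6. stock: 107 - 6 = 101. total_sold = 12
  Event 8 (sale 6): sell min(6,101)=6. stock: 101 - 6 = 95. total_sold = 18
  Event 9 (restock 9): 95 + 9 = 104
Final: stock = 104, total_sold = 18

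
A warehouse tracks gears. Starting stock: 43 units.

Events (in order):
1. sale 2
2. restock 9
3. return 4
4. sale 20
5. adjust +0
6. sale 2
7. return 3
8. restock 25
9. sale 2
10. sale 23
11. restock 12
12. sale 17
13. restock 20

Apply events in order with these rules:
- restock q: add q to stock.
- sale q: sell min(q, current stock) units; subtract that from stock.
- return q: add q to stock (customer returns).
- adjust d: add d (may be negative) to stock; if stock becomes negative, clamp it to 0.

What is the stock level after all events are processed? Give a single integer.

Answer: 50

Derivation:
Processing events:
Start: stock = 43
  Event 1 (sale 2): sell min(2,43)=2. stock: 43 - 2 = 41. total_sold = 2
  Event 2 (restock 9): 41 + 9 = 50
  Event 3 (return 4): 50 + 4 = 54
  Event 4 (sale 20): sell min(20,54)=20. stock: 54 - 20 = 34. total_sold = 22
  Event 5 (adjust +0): 34 + 0 = 34
  Event 6 (sale 2): sell min(2,34)=2. stock: 34 - 2 = 32. total_sold = 24
  Event 7 (return 3): 32 + 3 = 35
  Event 8 (restock 25): 35 + 25 = 60
  Event 9 (sale 2): sell min(2,60)=2. stock: 60 - 2 = 58. total_sold = 26
  Event 10 (sale 23): sell min(23,58)=23. stock: 58 - 23 = 35. total_sold = 49
  Event 11 (restock 12): 35 + 12 = 47
  Event 12 (sale 17): sell min(17,47)=17. stock: 47 - 17 = 30. total_sold = 66
  Event 13 (restock 20): 30 + 20 = 50
Final: stock = 50, total_sold = 66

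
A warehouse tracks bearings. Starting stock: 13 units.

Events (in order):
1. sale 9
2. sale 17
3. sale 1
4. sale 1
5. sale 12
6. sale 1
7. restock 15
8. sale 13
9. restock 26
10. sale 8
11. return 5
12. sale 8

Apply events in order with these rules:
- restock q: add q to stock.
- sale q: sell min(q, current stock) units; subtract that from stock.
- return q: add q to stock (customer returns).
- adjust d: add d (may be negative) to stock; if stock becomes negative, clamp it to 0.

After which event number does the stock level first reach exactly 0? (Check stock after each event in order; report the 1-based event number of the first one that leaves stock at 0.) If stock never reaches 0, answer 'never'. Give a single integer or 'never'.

Answer: 2

Derivation:
Processing events:
Start: stock = 13
  Event 1 (sale 9): sell min(9,13)=9. stock: 13 - 9 = 4. total_sold = 9
  Event 2 (sale 17): sell min(17,4)=4. stock: 4 - 4 = 0. total_sold = 13
  Event 3 (sale 1): sell min(1,0)=0. stock: 0 - 0 = 0. total_sold = 13
  Event 4 (sale 1): sell min(1,0)=0. stock: 0 - 0 = 0. total_sold = 13
  Event 5 (sale 12): sell min(12,0)=0. stock: 0 - 0 = 0. total_sold = 13
  Event 6 (sale 1): sell min(1,0)=0. stock: 0 - 0 = 0. total_sold = 13
  Event 7 (restock 15): 0 + 15 = 15
  Event 8 (sale 13): sell min(13,15)=13. stock: 15 - 13 = 2. total_sold = 26
  Event 9 (restock 26): 2 + 26 = 28
  Event 10 (sale 8): sell min(8,28)=8. stock: 28 - 8 = 20. total_sold = 34
  Event 11 (return 5): 20 + 5 = 25
  Event 12 (sale 8): sell min(8,25)=8. stock: 25 - 8 = 17. total_sold = 42
Final: stock = 17, total_sold = 42

First zero at event 2.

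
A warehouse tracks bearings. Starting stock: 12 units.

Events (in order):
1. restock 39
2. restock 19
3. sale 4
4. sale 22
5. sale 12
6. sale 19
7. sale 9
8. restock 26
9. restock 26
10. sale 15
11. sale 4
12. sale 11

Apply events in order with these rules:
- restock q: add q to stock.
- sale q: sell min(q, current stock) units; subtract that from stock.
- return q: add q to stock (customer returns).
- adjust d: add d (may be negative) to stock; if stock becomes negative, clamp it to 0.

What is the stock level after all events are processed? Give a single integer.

Answer: 26

Derivation:
Processing events:
Start: stock = 12
  Event 1 (restock 39): 12 + 39 = 51
  Event 2 (restock 19): 51 + 19 = 70
  Event 3 (sale 4): sell min(4,70)=4. stock: 70 - 4 = 66. total_sold = 4
  Event 4 (sale 22): sell min(22,66)=22. stock: 66 - 22 = 44. total_sold = 26
  Event 5 (sale 12): sell min(12,44)=12. stock: 44 - 12 = 32. total_sold = 38
  Event 6 (sale 19): sell min(19,32)=19. stock: 32 - 19 = 13. total_sold = 57
  Event 7 (sale 9): sell min(9,13)=9. stock: 13 - 9 = 4. total_sold = 66
  Event 8 (restock 26): 4 + 26 = 30
  Event 9 (restock 26): 30 + 26 = 56
  Event 10 (sale 15): sell min(15,56)=15. stock: 56 - 15 = 41. total_sold = 81
  Event 11 (sale 4): sell min(4,41)=4. stock: 41 - 4 = 37. total_sold = 85
  Event 12 (sale 11): sell min(11,37)=11. stock: 37 - 11 = 26. total_sold = 96
Final: stock = 26, total_sold = 96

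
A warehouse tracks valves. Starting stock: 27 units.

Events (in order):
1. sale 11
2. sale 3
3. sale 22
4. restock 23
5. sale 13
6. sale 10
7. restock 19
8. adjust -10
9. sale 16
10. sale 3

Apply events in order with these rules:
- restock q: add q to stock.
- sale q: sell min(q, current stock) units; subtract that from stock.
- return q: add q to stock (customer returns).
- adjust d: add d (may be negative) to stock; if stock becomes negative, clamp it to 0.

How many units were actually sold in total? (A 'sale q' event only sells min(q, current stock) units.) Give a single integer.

Processing events:
Start: stock = 27
  Event 1 (sale 11): sell min(11,27)=11. stock: 27 - 11 = 16. total_sold = 11
  Event 2 (sale 3): sell min(3,16)=3. stock: 16 - 3 = 13. total_sold = 14
  Event 3 (sale 22): sell min(22,13)=13. stock: 13 - 13 = 0. total_sold = 27
  Event 4 (restock 23): 0 + 23 = 23
  Event 5 (sale 13): sell min(13,23)=13. stock: 23 - 13 = 10. total_sold = 40
  Event 6 (sale 10): sell min(10,10)=10. stock: 10 - 10 = 0. total_sold = 50
  Event 7 (restock 19): 0 + 19 = 19
  Event 8 (adjust -10): 19 + -10 = 9
  Event 9 (sale 16): sell min(16,9)=9. stock: 9 - 9 = 0. total_sold = 59
  Event 10 (sale 3): sell min(3,0)=0. stock: 0 - 0 = 0. total_sold = 59
Final: stock = 0, total_sold = 59

Answer: 59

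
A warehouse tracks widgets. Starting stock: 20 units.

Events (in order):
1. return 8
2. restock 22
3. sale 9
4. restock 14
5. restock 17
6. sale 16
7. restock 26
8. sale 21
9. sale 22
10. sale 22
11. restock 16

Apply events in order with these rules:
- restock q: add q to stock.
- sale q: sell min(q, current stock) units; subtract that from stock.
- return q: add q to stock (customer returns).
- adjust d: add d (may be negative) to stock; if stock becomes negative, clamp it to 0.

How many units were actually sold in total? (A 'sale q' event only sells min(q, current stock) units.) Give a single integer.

Processing events:
Start: stock = 20
  Event 1 (return 8): 20 + 8 = 28
  Event 2 (restock 22): 28 + 22 = 50
  Event 3 (sale 9): sell min(9,50)=9. stock: 50 - 9 = 41. total_sold = 9
  Event 4 (restock 14): 41 + 14 = 55
  Event 5 (restock 17): 55 + 17 = 72
  Event 6 (sale 16): sell min(16,72)=16. stock: 72 - 16 = 56. total_sold = 25
  Event 7 (restock 26): 56 + 26 = 82
  Event 8 (sale 21): sell min(21,82)=21. stock: 82 - 21 = 61. total_sold = 46
  Event 9 (sale 22): sell min(22,61)=22. stock: 61 - 22 = 39. total_sold = 68
  Event 10 (sale 22): sell min(22,39)=22. stock: 39 - 22 = 17. total_sold = 90
  Event 11 (restock 16): 17 + 16 = 33
Final: stock = 33, total_sold = 90

Answer: 90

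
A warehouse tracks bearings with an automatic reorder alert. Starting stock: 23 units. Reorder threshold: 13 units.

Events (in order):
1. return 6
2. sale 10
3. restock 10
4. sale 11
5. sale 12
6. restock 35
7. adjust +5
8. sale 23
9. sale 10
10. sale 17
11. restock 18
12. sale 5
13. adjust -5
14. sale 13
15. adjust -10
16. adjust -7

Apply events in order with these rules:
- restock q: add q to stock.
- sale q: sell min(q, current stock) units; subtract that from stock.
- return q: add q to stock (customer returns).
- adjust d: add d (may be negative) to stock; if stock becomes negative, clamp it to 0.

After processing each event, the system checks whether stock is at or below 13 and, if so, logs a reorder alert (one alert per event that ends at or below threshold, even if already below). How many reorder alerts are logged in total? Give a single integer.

Processing events:
Start: stock = 23
  Event 1 (return 6): 23 + 6 = 29
  Event 2 (sale 10): sell min(10,29)=10. stock: 29 - 10 = 19. total_sold = 10
  Event 3 (restock 10): 19 + 10 = 29
  Event 4 (sale 11): sell min(11,29)=11. stock: 29 - 11 = 18. total_sold = 21
  Event 5 (sale 12): sell min(12,18)=12. stock: 18 - 12 = 6. total_sold = 33
  Event 6 (restock 35): 6 + 35 = 41
  Event 7 (adjust +5): 41 + 5 = 46
  Event 8 (sale 23): sell min(23,46)=23. stock: 46 - 23 = 23. total_sold = 56
  Event 9 (sale 10): sell min(10,23)=10. stock: 23 - 10 = 13. total_sold = 66
  Event 10 (sale 17): sell min(17,13)=13. stock: 13 - 13 = 0. total_sold = 79
  Event 11 (restock 18): 0 + 18 = 18
  Event 12 (sale 5): sell min(5,18)=5. stock: 18 - 5 = 13. total_sold = 84
  Event 13 (adjust -5): 13 + -5 = 8
  Event 14 (sale 13): sell min(13,8)=8. stock: 8 - 8 = 0. total_sold = 92
  Event 15 (adjust -10): 0 + -10 = 0 (clamped to 0)
  Event 16 (adjust -7): 0 + -7 = 0 (clamped to 0)
Final: stock = 0, total_sold = 92

Checking against threshold 13:
  After event 1: stock=29 > 13
  After event 2: stock=19 > 13
  After event 3: stock=29 > 13
  After event 4: stock=18 > 13
  After event 5: stock=6 <= 13 -> ALERT
  After event 6: stock=41 > 13
  After event 7: stock=46 > 13
  After event 8: stock=23 > 13
  After event 9: stock=13 <= 13 -> ALERT
  After event 10: stock=0 <= 13 -> ALERT
  After event 11: stock=18 > 13
  After event 12: stock=13 <= 13 -> ALERT
  After event 13: stock=8 <= 13 -> ALERT
  After event 14: stock=0 <= 13 -> ALERT
  After event 15: stock=0 <= 13 -> ALERT
  After event 16: stock=0 <= 13 -> ALERT
Alert events: [5, 9, 10, 12, 13, 14, 15, 16]. Count = 8

Answer: 8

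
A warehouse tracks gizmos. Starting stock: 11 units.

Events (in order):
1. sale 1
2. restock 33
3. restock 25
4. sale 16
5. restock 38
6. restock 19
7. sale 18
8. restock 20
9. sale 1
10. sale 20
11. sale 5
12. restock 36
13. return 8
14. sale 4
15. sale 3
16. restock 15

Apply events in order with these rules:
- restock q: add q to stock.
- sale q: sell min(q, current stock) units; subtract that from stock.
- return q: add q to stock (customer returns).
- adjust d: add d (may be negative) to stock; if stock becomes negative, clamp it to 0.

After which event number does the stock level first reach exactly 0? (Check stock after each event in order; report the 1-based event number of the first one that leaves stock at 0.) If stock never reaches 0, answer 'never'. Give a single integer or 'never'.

Answer: never

Derivation:
Processing events:
Start: stock = 11
  Event 1 (sale 1): sell min(1,11)=1. stock: 11 - 1 = 10. total_sold = 1
  Event 2 (restock 33): 10 + 33 = 43
  Event 3 (restock 25): 43 + 25 = 68
  Event 4 (sale 16): sell min(16,68)=16. stock: 68 - 16 = 52. total_sold = 17
  Event 5 (restock 38): 52 + 38 = 90
  Event 6 (restock 19): 90 + 19 = 109
  Event 7 (sale 18): sell min(18,109)=18. stock: 109 - 18 = 91. total_sold = 35
  Event 8 (restock 20): 91 + 20 = 111
  Event 9 (sale 1): sell min(1,111)=1. stock: 111 - 1 = 110. total_sold = 36
  Event 10 (sale 20): sell min(20,110)=20. stock: 110 - 20 = 90. total_sold = 56
  Event 11 (sale 5): sell min(5,90)=5. stock: 90 - 5 = 85. total_sold = 61
  Event 12 (restock 36): 85 + 36 = 121
  Event 13 (return 8): 121 + 8 = 129
  Event 14 (sale 4): sell min(4,129)=4. stock: 129 - 4 = 125. total_sold = 65
  Event 15 (sale 3): sell min(3,125)=3. stock: 125 - 3 = 122. total_sold = 68
  Event 16 (restock 15): 122 + 15 = 137
Final: stock = 137, total_sold = 68

Stock never reaches 0.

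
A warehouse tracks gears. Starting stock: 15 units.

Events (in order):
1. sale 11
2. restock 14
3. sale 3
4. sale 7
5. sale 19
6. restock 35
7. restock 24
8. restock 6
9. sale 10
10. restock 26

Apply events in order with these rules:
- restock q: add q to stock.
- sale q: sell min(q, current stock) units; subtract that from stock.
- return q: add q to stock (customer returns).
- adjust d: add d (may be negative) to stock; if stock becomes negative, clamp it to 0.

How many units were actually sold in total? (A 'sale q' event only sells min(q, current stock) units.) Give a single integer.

Answer: 39

Derivation:
Processing events:
Start: stock = 15
  Event 1 (sale 11): sell min(11,15)=11. stock: 15 - 11 = 4. total_sold = 11
  Event 2 (restock 14): 4 + 14 = 18
  Event 3 (sale 3): sell min(3,18)=3. stock: 18 - 3 = 15. total_sold = 14
  Event 4 (sale 7): sell min(7,15)=7. stock: 15 - 7 = 8. total_sold = 21
  Event 5 (sale 19): sell min(19,8)=8. stock: 8 - 8 = 0. total_sold = 29
  Event 6 (restock 35): 0 + 35 = 35
  Event 7 (restock 24): 35 + 24 = 59
  Event 8 (restock 6): 59 + 6 = 65
  Event 9 (sale 10): sell min(10,65)=10. stock: 65 - 10 = 55. total_sold = 39
  Event 10 (restock 26): 55 + 26 = 81
Final: stock = 81, total_sold = 39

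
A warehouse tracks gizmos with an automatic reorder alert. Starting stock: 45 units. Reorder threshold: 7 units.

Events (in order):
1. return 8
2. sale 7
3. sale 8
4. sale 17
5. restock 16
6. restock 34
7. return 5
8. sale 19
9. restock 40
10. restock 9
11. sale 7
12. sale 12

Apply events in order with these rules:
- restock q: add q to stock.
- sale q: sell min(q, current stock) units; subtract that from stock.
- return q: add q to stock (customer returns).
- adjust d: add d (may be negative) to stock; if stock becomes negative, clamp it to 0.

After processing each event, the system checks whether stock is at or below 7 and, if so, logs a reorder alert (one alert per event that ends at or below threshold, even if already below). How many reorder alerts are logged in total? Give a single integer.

Processing events:
Start: stock = 45
  Event 1 (return 8): 45 + 8 = 53
  Event 2 (sale 7): sell min(7,53)=7. stock: 53 - 7 = 46. total_sold = 7
  Event 3 (sale 8): sell min(8,46)=8. stock: 46 - 8 = 38. total_sold = 15
  Event 4 (sale 17): sell min(17,38)=17. stock: 38 - 17 = 21. total_sold = 32
  Event 5 (restock 16): 21 + 16 = 37
  Event 6 (restock 34): 37 + 34 = 71
  Event 7 (return 5): 71 + 5 = 76
  Event 8 (sale 19): sell min(19,76)=19. stock: 76 - 19 = 57. total_sold = 51
  Event 9 (restock 40): 57 + 40 = 97
  Event 10 (restock 9): 97 + 9 = 106
  Event 11 (sale 7): sell min(7,106)=7. stock: 106 - 7 = 99. total_sold = 58
  Event 12 (sale 12): sell min(12,99)=12. stock: 99 - 12 = 87. total_sold = 70
Final: stock = 87, total_sold = 70

Checking against threshold 7:
  After event 1: stock=53 > 7
  After event 2: stock=46 > 7
  After event 3: stock=38 > 7
  After event 4: stock=21 > 7
  After event 5: stock=37 > 7
  After event 6: stock=71 > 7
  After event 7: stock=76 > 7
  After event 8: stock=57 > 7
  After event 9: stock=97 > 7
  After event 10: stock=106 > 7
  After event 11: stock=99 > 7
  After event 12: stock=87 > 7
Alert events: []. Count = 0

Answer: 0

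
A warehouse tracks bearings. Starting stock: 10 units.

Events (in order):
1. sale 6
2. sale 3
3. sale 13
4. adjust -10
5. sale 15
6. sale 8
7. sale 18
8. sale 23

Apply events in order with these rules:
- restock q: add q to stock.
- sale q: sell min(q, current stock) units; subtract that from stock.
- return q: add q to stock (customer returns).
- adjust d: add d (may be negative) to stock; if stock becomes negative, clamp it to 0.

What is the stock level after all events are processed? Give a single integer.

Answer: 0

Derivation:
Processing events:
Start: stock = 10
  Event 1 (sale 6): sell min(6,10)=6. stock: 10 - 6 = 4. total_sold = 6
  Event 2 (sale 3): sell min(3,4)=3. stock: 4 - 3 = 1. total_sold = 9
  Event 3 (sale 13): sell min(13,1)=1. stock: 1 - 1 = 0. total_sold = 10
  Event 4 (adjust -10): 0 + -10 = 0 (clamped to 0)
  Event 5 (sale 15): sell min(15,0)=0. stock: 0 - 0 = 0. total_sold = 10
  Event 6 (sale 8): sell min(8,0)=0. stock: 0 - 0 = 0. total_sold = 10
  Event 7 (sale 18): sell min(18,0)=0. stock: 0 - 0 = 0. total_sold = 10
  Event 8 (sale 23): sell min(23,0)=0. stock: 0 - 0 = 0. total_sold = 10
Final: stock = 0, total_sold = 10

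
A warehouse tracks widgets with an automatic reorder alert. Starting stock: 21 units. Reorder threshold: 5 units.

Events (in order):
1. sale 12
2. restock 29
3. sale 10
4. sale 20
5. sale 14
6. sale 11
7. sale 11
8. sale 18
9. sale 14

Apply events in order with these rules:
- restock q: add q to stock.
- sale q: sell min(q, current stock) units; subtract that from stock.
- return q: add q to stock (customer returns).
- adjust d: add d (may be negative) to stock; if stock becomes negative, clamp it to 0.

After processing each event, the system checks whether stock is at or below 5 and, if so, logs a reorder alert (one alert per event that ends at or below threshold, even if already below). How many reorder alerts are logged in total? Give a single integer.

Processing events:
Start: stock = 21
  Event 1 (sale 12): sell min(12,21)=12. stock: 21 - 12 = 9. total_sold = 12
  Event 2 (restock 29): 9 + 29 = 38
  Event 3 (sale 10): sell min(10,38)=10. stock: 38 - 10 = 28. total_sold = 22
  Event 4 (sale 20): sell min(20,28)=20. stock: 28 - 20 = 8. total_sold = 42
  Event 5 (sale 14): sell min(14,8)=8. stock: 8 - 8 = 0. total_sold = 50
  Event 6 (sale 11): sell min(11,0)=0. stock: 0 - 0 = 0. total_sold = 50
  Event 7 (sale 11): sell min(11,0)=0. stock: 0 - 0 = 0. total_sold = 50
  Event 8 (sale 18): sell min(18,0)=0. stock: 0 - 0 = 0. total_sold = 50
  Event 9 (sale 14): sell min(14,0)=0. stock: 0 - 0 = 0. total_sold = 50
Final: stock = 0, total_sold = 50

Checking against threshold 5:
  After event 1: stock=9 > 5
  After event 2: stock=38 > 5
  After event 3: stock=28 > 5
  After event 4: stock=8 > 5
  After event 5: stock=0 <= 5 -> ALERT
  After event 6: stock=0 <= 5 -> ALERT
  After event 7: stock=0 <= 5 -> ALERT
  After event 8: stock=0 <= 5 -> ALERT
  After event 9: stock=0 <= 5 -> ALERT
Alert events: [5, 6, 7, 8, 9]. Count = 5

Answer: 5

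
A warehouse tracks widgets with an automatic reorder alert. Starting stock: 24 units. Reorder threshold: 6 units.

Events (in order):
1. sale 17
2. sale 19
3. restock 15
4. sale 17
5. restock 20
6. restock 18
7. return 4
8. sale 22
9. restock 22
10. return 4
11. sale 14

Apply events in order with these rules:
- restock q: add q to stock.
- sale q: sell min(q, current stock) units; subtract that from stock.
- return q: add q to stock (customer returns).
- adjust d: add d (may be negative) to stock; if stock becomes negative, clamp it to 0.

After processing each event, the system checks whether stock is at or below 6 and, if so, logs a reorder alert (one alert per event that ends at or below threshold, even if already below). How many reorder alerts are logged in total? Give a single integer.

Processing events:
Start: stock = 24
  Event 1 (sale 17): sell min(17,24)=17. stock: 24 - 17 = 7. total_sold = 17
  Event 2 (sale 19): sell min(19,7)=7. stock: 7 - 7 = 0. total_sold = 24
  Event 3 (restock 15): 0 + 15 = 15
  Event 4 (sale 17): sell min(17,15)=15. stock: 15 - 15 = 0. total_sold = 39
  Event 5 (restock 20): 0 + 20 = 20
  Event 6 (restock 18): 20 + 18 = 38
  Event 7 (return 4): 38 + 4 = 42
  Event 8 (sale 22): sell min(22,42)=22. stock: 42 - 22 = 20. total_sold = 61
  Event 9 (restock 22): 20 + 22 = 42
  Event 10 (return 4): 42 + 4 = 46
  Event 11 (sale 14): sell min(14,46)=14. stock: 46 - 14 = 32. total_sold = 75
Final: stock = 32, total_sold = 75

Checking against threshold 6:
  After event 1: stock=7 > 6
  After event 2: stock=0 <= 6 -> ALERT
  After event 3: stock=15 > 6
  After event 4: stock=0 <= 6 -> ALERT
  After event 5: stock=20 > 6
  After event 6: stock=38 > 6
  After event 7: stock=42 > 6
  After event 8: stock=20 > 6
  After event 9: stock=42 > 6
  After event 10: stock=46 > 6
  After event 11: stock=32 > 6
Alert events: [2, 4]. Count = 2

Answer: 2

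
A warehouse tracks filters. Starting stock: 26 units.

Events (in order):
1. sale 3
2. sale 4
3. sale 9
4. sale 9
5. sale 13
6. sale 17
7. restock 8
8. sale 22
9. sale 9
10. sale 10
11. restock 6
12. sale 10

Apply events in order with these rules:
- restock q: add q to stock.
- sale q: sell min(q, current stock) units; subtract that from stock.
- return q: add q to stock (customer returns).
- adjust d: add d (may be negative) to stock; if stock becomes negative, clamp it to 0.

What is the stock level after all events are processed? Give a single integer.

Processing events:
Start: stock = 26
  Event 1 (sale 3): sell min(3,26)=3. stock: 26 - 3 = 23. total_sold = 3
  Event 2 (sale 4): sell min(4,23)=4. stock: 23 - 4 = 19. total_sold = 7
  Event 3 (sale 9): sell min(9,19)=9. stock: 19 - 9 = 10. total_sold = 16
  Event 4 (sale 9): sell min(9,10)=9. stock: 10 - 9 = 1. total_sold = 25
  Event 5 (sale 13): sell min(13,1)=1. stock: 1 - 1 = 0. total_sold = 26
  Event 6 (sale 17): sell min(17,0)=0. stock: 0 - 0 = 0. total_sold = 26
  Event 7 (restock 8): 0 + 8 = 8
  Event 8 (sale 22): sell min(22,8)=8. stock: 8 - 8 = 0. total_sold = 34
  Event 9 (sale 9): sell min(9,0)=0. stock: 0 - 0 = 0. total_sold = 34
  Event 10 (sale 10): sell min(10,0)=0. stock: 0 - 0 = 0. total_sold = 34
  Event 11 (restock 6): 0 + 6 = 6
  Event 12 (sale 10): sell min(10,6)=6. stock: 6 - 6 = 0. total_sold = 40
Final: stock = 0, total_sold = 40

Answer: 0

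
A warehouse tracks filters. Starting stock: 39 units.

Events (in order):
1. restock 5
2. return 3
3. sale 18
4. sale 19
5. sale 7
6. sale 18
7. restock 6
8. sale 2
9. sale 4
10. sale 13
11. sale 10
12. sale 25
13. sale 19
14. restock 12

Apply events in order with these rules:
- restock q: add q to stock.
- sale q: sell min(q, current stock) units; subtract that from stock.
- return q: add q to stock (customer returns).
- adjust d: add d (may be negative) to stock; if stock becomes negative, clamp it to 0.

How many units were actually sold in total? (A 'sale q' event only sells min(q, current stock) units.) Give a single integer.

Processing events:
Start: stock = 39
  Event 1 (restock 5): 39 + 5 = 44
  Event 2 (return 3): 44 + 3 = 47
  Event 3 (sale 18): sell min(18,47)=18. stock: 47 - 18 = 29. total_sold = 18
  Event 4 (sale 19): sell min(19,29)=19. stock: 29 - 19 = 10. total_sold = 37
  Event 5 (sale 7): sell min(7,10)=7. stock: 10 - 7 = 3. total_sold = 44
  Event 6 (sale 18): sell min(18,3)=3. stock: 3 - 3 = 0. total_sold = 47
  Event 7 (restock 6): 0 + 6 = 6
  Event 8 (sale 2): sell min(2,6)=2. stock: 6 - 2 = 4. total_sold = 49
  Event 9 (sale 4): sell min(4,4)=4. stock: 4 - 4 = 0. total_sold = 53
  Event 10 (sale 13): sell min(13,0)=0. stock: 0 - 0 = 0. total_sold = 53
  Event 11 (sale 10): sell min(10,0)=0. stock: 0 - 0 = 0. total_sold = 53
  Event 12 (sale 25): sell min(25,0)=0. stock: 0 - 0 = 0. total_sold = 53
  Event 13 (sale 19): sell min(19,0)=0. stock: 0 - 0 = 0. total_sold = 53
  Event 14 (restock 12): 0 + 12 = 12
Final: stock = 12, total_sold = 53

Answer: 53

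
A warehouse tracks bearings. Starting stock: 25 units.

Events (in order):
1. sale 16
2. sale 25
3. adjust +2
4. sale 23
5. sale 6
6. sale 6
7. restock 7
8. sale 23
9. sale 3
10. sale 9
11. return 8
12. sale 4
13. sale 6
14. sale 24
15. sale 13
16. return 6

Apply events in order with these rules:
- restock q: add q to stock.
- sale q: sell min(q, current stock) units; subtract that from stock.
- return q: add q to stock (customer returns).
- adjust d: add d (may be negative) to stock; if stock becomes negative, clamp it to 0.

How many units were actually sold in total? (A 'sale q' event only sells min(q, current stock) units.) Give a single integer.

Answer: 42

Derivation:
Processing events:
Start: stock = 25
  Event 1 (sale 16): sell min(16,25)=16. stock: 25 - 16 = 9. total_sold = 16
  Event 2 (sale 25): sell min(25,9)=9. stock: 9 - 9 = 0. total_sold = 25
  Event 3 (adjust +2): 0 + 2 = 2
  Event 4 (sale 23): sell min(23,2)=2. stock: 2 - 2 = 0. total_sold = 27
  Event 5 (sale 6): sell min(6,0)=0. stock: 0 - 0 = 0. total_sold = 27
  Event 6 (sale 6): sell min(6,0)=0. stock: 0 - 0 = 0. total_sold = 27
  Event 7 (restock 7): 0 + 7 = 7
  Event 8 (sale 23): sell min(23,7)=7. stock: 7 - 7 = 0. total_sold = 34
  Event 9 (sale 3): sell min(3,0)=0. stock: 0 - 0 = 0. total_sold = 34
  Event 10 (sale 9): sell min(9,0)=0. stock: 0 - 0 = 0. total_sold = 34
  Event 11 (return 8): 0 + 8 = 8
  Event 12 (sale 4): sell min(4,8)=4. stock: 8 - 4 = 4. total_sold = 38
  Event 13 (sale 6): sell min(6,4)=4. stock: 4 - 4 = 0. total_sold = 42
  Event 14 (sale 24): sell min(24,0)=0. stock: 0 - 0 = 0. total_sold = 42
  Event 15 (sale 13): sell min(13,0)=0. stock: 0 - 0 = 0. total_sold = 42
  Event 16 (return 6): 0 + 6 = 6
Final: stock = 6, total_sold = 42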